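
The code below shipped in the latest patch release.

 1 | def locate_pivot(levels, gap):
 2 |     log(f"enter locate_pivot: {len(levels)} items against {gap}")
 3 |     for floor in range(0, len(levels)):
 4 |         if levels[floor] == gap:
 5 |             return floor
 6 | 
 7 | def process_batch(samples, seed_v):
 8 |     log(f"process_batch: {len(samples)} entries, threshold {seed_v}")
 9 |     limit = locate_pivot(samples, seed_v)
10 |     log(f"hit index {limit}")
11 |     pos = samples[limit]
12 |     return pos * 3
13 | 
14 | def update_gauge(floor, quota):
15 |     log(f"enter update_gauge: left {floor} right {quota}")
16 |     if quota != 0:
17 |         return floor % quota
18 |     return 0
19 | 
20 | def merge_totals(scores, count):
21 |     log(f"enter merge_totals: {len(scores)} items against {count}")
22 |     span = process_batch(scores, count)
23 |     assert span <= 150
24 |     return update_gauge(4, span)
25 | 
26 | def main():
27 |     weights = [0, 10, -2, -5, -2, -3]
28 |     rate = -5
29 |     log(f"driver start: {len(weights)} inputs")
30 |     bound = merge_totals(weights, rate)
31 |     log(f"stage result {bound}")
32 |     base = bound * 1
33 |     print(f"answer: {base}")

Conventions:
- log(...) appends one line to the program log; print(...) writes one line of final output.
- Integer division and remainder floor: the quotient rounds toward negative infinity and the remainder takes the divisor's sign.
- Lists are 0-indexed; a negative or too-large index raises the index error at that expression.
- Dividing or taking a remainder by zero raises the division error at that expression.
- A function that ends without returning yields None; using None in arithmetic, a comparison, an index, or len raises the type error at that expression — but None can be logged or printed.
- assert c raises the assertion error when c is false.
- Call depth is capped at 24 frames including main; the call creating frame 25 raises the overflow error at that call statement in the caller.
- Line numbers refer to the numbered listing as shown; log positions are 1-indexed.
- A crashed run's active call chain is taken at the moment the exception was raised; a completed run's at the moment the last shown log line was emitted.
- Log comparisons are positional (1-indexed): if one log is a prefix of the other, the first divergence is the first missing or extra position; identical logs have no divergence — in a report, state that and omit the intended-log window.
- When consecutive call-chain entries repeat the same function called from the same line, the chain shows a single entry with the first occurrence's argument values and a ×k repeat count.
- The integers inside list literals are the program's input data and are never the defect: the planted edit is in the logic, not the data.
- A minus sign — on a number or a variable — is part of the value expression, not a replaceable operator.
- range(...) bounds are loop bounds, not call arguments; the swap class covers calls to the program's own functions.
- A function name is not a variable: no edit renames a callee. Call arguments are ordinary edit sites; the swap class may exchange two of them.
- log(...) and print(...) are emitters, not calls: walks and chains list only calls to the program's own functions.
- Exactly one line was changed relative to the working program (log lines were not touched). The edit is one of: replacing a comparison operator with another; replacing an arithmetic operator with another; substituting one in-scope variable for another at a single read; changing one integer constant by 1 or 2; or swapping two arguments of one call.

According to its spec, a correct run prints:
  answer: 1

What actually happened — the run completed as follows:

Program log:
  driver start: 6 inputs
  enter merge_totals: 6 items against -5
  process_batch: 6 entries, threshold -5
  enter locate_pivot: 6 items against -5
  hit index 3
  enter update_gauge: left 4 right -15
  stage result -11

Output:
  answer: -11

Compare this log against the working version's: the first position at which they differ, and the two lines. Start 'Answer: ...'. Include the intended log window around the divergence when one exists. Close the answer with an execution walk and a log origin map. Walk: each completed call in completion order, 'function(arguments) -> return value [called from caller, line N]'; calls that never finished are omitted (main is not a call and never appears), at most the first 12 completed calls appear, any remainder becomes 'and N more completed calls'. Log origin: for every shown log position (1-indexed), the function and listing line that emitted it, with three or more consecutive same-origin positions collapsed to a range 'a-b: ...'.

Answer: at position 6 the run shows 'enter update_gauge: left 4 right -15' where the working version logs 'enter update_gauge: left -15 right 4'.
Intended log window:
  4: enter locate_pivot: 6 items against -5
  5: hit index 3
  6: enter update_gauge: left -15 right 4
  7: stage result 1
Execution walk:
  locate_pivot([0, 10, -2, -5, -2, -3], -5) -> 3  [called from process_batch, line 9]
  process_batch([0, 10, -2, -5, -2, -3], -5) -> -15  [called from merge_totals, line 22]
  update_gauge(4, -15) -> -11  [called from merge_totals, line 24]
  merge_totals([0, 10, -2, -5, -2, -3], -5) -> -11  [called from main, line 30]
Log origins:
  1 — main, line 29
  2 — merge_totals, line 21
  3 — process_batch, line 8
  4 — locate_pivot, line 2
  5 — process_batch, line 10
  6 — update_gauge, line 15
  7 — main, line 31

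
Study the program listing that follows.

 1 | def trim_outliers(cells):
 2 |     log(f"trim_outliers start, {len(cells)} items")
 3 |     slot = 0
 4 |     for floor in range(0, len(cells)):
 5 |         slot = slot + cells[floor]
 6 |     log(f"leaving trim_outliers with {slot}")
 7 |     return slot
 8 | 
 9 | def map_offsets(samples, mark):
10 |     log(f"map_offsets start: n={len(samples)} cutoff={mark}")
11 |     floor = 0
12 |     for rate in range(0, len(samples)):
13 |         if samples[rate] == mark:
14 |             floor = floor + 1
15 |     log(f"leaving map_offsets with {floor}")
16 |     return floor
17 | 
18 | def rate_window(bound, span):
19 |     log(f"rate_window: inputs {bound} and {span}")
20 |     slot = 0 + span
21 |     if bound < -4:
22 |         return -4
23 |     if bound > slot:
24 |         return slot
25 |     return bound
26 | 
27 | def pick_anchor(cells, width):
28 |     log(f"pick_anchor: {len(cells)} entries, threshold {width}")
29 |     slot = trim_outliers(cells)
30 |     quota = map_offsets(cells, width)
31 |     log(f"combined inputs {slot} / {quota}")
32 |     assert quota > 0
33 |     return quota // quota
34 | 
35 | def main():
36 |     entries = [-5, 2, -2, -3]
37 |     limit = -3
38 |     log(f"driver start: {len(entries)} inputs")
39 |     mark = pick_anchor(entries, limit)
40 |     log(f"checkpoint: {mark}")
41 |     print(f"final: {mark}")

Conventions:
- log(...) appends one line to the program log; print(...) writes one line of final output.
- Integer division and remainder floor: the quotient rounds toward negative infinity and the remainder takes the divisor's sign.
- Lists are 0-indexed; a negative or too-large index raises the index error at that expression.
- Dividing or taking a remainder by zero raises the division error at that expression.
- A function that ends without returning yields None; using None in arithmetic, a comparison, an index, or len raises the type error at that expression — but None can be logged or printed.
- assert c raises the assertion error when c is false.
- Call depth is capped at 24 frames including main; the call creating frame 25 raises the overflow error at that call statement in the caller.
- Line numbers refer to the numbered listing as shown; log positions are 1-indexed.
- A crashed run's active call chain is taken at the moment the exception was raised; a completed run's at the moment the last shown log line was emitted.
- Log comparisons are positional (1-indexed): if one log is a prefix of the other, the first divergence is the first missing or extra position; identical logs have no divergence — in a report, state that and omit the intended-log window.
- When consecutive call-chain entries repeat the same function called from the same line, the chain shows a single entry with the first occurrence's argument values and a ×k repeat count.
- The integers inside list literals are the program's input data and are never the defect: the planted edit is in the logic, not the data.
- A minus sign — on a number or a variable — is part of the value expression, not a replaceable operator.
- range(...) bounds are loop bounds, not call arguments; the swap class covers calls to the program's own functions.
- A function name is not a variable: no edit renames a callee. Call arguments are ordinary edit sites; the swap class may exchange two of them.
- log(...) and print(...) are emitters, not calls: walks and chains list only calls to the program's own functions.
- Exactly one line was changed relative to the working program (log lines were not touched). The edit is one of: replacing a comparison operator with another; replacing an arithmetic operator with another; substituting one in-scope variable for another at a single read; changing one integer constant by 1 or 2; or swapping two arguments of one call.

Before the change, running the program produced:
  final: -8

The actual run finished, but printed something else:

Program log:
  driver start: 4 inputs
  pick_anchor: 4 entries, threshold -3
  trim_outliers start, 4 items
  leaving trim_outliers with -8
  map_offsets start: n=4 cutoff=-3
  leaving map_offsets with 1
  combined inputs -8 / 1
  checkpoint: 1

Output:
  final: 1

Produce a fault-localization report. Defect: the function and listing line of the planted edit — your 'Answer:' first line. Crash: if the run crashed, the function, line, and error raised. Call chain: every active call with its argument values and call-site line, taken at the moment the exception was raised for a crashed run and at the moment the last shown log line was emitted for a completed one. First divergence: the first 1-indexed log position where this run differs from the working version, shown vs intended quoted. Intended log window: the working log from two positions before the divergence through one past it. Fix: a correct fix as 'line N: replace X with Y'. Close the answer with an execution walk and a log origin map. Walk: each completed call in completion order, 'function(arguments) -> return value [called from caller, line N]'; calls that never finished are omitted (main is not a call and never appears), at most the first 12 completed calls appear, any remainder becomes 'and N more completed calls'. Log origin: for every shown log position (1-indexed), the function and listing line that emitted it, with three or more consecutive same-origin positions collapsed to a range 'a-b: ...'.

Answer: the defect is in pick_anchor at line 33.
Key fact: The log first diverges at position 8: the faulty run prints 'checkpoint: 1' where the working version prints 'checkpoint: -8'.
Call chain: main.
First divergence: position 8 — the shown line 'checkpoint: 1' should read 'checkpoint: -8'.
Intended log window:
  6: leaving map_offsets with 1
  7: combined inputs -8 / 1
  8: checkpoint: -8
Execution walk:
  trim_outliers([-5, 2, -2, -3]) -> -8  [called from pick_anchor, line 29]
  map_offsets([-5, 2, -2, -3], -3) -> 1  [called from pick_anchor, line 30]
  pick_anchor([-5, 2, -2, -3], -3) -> 1  [called from main, line 39]
Log origins:
  1 — main, line 38
  2 — pick_anchor, line 28
  3 — trim_outliers, line 2
  4 — trim_outliers, line 6
  5 — map_offsets, line 10
  6 — map_offsets, line 15
  7 — pick_anchor, line 31
  8 — main, line 40
A correct fix: line 33: replace `quota // quota` with `slot // quota`.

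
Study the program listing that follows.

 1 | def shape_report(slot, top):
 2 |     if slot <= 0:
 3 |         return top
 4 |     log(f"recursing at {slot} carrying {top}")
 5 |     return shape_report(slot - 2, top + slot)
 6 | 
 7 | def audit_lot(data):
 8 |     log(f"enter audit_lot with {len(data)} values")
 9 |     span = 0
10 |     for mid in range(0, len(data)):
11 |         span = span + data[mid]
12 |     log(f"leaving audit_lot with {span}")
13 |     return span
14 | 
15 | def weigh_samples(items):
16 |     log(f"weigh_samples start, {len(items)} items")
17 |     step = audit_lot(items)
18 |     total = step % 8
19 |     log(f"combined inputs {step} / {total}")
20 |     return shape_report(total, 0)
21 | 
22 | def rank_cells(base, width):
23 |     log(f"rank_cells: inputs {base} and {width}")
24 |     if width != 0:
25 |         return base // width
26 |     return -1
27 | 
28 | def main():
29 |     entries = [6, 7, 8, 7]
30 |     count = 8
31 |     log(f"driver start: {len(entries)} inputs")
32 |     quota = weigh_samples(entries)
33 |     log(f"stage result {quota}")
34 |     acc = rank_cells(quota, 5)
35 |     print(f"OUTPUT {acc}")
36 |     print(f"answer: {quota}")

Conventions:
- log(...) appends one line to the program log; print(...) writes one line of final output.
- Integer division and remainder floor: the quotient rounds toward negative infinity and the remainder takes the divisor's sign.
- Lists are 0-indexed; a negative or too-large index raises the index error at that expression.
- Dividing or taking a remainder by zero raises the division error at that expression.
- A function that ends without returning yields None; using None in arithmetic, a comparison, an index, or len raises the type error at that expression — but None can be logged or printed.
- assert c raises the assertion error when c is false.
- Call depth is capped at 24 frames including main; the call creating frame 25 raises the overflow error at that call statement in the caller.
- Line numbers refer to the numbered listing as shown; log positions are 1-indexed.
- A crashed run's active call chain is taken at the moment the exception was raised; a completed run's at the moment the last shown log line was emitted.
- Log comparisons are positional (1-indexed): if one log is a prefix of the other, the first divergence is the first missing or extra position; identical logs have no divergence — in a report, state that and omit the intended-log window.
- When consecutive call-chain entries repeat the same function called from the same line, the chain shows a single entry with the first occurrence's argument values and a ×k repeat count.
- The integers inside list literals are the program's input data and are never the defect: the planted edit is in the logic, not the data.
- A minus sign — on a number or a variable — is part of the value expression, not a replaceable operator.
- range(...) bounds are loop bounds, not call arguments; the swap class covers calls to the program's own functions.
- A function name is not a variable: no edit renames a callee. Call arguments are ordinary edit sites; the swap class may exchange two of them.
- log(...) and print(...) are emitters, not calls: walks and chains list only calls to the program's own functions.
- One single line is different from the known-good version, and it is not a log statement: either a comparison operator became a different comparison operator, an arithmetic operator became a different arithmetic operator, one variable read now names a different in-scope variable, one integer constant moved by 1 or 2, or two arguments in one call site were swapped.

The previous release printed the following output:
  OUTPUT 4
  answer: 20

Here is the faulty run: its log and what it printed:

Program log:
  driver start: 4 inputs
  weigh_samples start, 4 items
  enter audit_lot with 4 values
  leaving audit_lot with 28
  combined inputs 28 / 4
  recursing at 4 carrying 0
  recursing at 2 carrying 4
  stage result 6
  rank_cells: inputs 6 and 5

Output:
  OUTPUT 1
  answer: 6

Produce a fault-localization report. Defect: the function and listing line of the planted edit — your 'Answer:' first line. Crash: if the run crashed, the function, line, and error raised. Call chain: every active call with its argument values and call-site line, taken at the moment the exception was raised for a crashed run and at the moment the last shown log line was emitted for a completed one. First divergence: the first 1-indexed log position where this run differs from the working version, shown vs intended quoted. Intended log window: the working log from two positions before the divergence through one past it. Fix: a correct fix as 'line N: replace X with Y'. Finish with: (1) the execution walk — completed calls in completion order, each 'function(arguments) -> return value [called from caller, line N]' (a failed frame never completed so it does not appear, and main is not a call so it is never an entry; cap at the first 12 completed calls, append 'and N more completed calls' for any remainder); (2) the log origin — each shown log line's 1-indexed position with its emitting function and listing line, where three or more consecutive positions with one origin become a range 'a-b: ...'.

Answer: the defect is in weigh_samples at line 18.
Key fact: At log position 5 the runs split — shown 'combined inputs 28 / 4', but the working version logs 'combined inputs 28 / 8'.
Call chain: main -> rank_cells(6, 5) (called at line 34).
First divergence: position 5; shown 'combined inputs 28 / 4' vs intended 'combined inputs 28 / 8'.
Intended log window:
  3: enter audit_lot with 4 values
  4: leaving audit_lot with 28
  5: combined inputs 28 / 8
  6: recursing at 8 carrying 0
Execution walk:
  audit_lot([6, 7, 8, 7]) -> 28  [called from weigh_samples, line 17]
  shape_report(0, 6) -> 6  [called from shape_report, line 5]
  shape_report(2, 4) -> 6  [called from shape_report, line 5]
  shape_report(4, 0) -> 6  [called from weigh_samples, line 20]
  weigh_samples([6, 7, 8, 7]) -> 6  [called from main, line 32]
  rank_cells(6, 5) -> 1  [called from main, line 34]
Log origin:
  1: logged in main at line 31
  2: logged in weigh_samples at line 16
  3: logged in audit_lot at line 8
  4: logged in audit_lot at line 12
  5: logged in weigh_samples at line 19
  6: logged in shape_report at line 4
  7: logged in shape_report at line 4
  8: logged in main at line 33
  9: logged in rank_cells at line 23
A correct fix: line 18: replace `8` with `10`.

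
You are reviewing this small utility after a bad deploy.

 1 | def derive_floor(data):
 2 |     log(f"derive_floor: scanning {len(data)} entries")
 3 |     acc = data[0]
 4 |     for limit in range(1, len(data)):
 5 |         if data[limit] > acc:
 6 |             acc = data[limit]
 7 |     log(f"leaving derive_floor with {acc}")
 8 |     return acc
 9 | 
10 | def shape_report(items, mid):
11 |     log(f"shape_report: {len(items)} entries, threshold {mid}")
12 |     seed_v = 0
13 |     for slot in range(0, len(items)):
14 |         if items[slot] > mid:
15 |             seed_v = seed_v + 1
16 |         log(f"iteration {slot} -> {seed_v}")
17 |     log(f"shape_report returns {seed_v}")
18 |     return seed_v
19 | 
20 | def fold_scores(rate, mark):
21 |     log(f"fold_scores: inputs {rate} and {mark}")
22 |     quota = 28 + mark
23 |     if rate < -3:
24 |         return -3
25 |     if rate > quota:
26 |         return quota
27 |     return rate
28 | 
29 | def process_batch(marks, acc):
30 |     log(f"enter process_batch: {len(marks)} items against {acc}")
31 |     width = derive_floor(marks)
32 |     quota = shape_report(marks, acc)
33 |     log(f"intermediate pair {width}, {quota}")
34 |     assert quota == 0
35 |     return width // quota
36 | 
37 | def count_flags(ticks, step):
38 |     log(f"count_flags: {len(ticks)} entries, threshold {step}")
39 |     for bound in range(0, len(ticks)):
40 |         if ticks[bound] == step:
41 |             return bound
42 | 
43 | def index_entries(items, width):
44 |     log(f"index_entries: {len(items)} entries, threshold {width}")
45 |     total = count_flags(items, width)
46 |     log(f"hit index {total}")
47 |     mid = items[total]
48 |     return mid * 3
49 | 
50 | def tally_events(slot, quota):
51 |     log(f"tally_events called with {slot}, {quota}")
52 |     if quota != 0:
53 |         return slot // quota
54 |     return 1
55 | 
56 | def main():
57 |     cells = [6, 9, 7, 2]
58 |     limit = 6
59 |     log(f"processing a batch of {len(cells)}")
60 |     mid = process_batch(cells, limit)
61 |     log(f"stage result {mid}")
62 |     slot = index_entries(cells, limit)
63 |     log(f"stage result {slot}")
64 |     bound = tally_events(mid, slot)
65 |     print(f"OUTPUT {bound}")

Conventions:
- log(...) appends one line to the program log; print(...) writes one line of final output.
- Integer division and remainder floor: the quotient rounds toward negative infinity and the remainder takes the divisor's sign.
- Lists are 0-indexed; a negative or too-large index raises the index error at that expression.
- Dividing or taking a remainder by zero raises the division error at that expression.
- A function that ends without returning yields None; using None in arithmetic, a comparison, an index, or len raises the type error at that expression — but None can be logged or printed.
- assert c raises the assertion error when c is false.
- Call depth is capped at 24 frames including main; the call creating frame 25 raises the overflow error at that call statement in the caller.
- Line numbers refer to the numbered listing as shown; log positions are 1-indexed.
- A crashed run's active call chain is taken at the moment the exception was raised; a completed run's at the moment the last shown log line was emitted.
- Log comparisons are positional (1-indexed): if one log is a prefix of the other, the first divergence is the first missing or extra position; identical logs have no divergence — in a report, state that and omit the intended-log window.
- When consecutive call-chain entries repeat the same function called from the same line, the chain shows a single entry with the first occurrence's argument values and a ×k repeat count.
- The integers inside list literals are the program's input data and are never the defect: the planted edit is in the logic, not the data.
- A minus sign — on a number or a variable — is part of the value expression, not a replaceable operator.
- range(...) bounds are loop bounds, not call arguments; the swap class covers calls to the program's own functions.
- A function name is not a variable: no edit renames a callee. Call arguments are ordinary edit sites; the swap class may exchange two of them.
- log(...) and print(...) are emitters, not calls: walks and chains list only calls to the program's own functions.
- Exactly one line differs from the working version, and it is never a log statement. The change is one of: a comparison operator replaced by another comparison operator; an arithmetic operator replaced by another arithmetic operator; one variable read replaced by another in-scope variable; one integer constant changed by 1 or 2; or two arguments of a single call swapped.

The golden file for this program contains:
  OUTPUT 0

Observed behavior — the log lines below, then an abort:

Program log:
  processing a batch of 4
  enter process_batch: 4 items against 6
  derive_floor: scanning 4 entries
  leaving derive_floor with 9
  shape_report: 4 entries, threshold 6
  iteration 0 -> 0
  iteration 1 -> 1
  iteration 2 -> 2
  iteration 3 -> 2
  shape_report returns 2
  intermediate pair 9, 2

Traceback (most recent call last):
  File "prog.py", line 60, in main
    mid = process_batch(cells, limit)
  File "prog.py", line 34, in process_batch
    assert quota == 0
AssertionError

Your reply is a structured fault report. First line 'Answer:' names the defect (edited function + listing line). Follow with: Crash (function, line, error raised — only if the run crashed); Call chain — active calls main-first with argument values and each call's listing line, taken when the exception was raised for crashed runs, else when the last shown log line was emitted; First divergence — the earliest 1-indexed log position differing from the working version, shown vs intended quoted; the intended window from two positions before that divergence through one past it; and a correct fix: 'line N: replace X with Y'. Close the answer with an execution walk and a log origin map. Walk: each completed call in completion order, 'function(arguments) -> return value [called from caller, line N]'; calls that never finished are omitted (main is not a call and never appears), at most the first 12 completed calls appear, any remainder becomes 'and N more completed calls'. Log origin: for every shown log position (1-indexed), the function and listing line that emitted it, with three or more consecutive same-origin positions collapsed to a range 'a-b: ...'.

Answer: the defect is in process_batch at line 34.
Core observation: The faulty run's log stops after 11 lines; the working version's next line would be 'stage result 4'.
Crash: process_batch, line 34, AssertionError.
Call chain: main -> process_batch([6, 9, 7, 2], 6) (called at line 60).
First divergence: position 12; the shown log stops at 11 lines while the working version next logs 'stage result 4'.
Intended log window:
  10: shape_report returns 2
  11: intermediate pair 9, 2
  12: stage result 4
  13: index_entries: 4 entries, threshold 6
Execution walk:
  derive_floor([6, 9, 7, 2]) -> 9  [called from process_batch, line 31]
  shape_report([6, 9, 7, 2], 6) -> 2  [called from process_batch, line 32]
Origin of each log line:
  1: from main, line 59
  2: from process_batch, line 30
  3: from derive_floor, line 2
  4: from derive_floor, line 7
  5: from shape_report, line 11
  6-9: from shape_report, line 16
  10: from shape_report, line 17
  11: from process_batch, line 33
A correct fix: line 34: replace `==` with `>`.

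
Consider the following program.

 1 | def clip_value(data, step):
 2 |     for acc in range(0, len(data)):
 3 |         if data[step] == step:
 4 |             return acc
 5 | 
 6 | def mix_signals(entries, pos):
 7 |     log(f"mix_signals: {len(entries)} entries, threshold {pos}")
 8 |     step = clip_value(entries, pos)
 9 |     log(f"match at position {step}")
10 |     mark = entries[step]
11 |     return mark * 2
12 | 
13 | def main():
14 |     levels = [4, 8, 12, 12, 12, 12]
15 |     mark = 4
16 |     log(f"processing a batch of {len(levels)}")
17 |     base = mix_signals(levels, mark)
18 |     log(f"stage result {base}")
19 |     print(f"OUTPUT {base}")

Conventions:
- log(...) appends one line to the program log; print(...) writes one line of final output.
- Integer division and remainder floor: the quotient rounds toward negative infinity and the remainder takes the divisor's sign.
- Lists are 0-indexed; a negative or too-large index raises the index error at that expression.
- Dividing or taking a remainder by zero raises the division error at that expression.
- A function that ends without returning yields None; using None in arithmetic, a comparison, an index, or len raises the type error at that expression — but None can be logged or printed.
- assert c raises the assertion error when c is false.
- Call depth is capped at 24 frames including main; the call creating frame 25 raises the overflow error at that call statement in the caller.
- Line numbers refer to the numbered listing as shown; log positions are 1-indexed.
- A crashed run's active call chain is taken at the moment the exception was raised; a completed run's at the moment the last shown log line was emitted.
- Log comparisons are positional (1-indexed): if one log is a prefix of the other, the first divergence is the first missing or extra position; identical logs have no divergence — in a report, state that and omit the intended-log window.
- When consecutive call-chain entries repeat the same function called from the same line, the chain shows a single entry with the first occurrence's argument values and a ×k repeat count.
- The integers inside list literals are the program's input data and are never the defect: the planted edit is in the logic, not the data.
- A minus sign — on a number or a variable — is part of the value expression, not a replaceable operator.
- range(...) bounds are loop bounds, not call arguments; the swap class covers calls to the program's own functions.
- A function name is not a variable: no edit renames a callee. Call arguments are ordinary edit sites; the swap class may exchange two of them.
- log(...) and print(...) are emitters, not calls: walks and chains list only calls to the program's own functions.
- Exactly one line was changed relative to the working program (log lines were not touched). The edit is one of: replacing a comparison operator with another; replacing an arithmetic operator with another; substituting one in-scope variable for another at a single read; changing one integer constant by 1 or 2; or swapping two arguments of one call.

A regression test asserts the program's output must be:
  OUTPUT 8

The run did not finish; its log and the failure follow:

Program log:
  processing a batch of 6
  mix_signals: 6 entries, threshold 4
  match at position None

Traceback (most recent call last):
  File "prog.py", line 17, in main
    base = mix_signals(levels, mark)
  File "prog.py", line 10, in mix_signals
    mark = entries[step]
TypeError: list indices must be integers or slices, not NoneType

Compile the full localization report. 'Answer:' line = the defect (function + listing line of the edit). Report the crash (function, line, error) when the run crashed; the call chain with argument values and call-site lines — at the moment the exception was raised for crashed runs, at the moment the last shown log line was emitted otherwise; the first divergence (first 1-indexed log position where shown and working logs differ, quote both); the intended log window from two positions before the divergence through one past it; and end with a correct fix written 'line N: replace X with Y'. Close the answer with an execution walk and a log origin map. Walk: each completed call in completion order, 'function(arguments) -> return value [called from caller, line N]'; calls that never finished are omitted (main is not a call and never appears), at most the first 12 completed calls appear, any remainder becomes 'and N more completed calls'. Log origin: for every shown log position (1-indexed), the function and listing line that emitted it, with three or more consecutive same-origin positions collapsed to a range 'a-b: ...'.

Answer: the defect is in clip_value at line 3.
Key observation: At log position 3 the runs split — shown 'match at position None', but the working version logs 'match at position 0'.
Crash: mix_signals, line 10, TypeError.
Call chain: main -> mix_signals([4, 8, 12, 12, 12, 12], 4) (called at line 17).
First divergence: at position 3 the run shows 'match at position None' where the working version logs 'match at position 0'.
Intended log window:
  1: processing a batch of 6
  2: mix_signals: 6 entries, threshold 4
  3: match at position 0
  4: stage result 8
Execution walk:
  clip_value([4, 8, 12, 12, 12, 12], 4) -> None  [called from mix_signals, line 8]
Log line origins:
  1 — main, line 16
  2 — mix_signals, line 7
  3 — mix_signals, line 9
A correct fix: line 3: replace `data[step]` with `data[acc]`.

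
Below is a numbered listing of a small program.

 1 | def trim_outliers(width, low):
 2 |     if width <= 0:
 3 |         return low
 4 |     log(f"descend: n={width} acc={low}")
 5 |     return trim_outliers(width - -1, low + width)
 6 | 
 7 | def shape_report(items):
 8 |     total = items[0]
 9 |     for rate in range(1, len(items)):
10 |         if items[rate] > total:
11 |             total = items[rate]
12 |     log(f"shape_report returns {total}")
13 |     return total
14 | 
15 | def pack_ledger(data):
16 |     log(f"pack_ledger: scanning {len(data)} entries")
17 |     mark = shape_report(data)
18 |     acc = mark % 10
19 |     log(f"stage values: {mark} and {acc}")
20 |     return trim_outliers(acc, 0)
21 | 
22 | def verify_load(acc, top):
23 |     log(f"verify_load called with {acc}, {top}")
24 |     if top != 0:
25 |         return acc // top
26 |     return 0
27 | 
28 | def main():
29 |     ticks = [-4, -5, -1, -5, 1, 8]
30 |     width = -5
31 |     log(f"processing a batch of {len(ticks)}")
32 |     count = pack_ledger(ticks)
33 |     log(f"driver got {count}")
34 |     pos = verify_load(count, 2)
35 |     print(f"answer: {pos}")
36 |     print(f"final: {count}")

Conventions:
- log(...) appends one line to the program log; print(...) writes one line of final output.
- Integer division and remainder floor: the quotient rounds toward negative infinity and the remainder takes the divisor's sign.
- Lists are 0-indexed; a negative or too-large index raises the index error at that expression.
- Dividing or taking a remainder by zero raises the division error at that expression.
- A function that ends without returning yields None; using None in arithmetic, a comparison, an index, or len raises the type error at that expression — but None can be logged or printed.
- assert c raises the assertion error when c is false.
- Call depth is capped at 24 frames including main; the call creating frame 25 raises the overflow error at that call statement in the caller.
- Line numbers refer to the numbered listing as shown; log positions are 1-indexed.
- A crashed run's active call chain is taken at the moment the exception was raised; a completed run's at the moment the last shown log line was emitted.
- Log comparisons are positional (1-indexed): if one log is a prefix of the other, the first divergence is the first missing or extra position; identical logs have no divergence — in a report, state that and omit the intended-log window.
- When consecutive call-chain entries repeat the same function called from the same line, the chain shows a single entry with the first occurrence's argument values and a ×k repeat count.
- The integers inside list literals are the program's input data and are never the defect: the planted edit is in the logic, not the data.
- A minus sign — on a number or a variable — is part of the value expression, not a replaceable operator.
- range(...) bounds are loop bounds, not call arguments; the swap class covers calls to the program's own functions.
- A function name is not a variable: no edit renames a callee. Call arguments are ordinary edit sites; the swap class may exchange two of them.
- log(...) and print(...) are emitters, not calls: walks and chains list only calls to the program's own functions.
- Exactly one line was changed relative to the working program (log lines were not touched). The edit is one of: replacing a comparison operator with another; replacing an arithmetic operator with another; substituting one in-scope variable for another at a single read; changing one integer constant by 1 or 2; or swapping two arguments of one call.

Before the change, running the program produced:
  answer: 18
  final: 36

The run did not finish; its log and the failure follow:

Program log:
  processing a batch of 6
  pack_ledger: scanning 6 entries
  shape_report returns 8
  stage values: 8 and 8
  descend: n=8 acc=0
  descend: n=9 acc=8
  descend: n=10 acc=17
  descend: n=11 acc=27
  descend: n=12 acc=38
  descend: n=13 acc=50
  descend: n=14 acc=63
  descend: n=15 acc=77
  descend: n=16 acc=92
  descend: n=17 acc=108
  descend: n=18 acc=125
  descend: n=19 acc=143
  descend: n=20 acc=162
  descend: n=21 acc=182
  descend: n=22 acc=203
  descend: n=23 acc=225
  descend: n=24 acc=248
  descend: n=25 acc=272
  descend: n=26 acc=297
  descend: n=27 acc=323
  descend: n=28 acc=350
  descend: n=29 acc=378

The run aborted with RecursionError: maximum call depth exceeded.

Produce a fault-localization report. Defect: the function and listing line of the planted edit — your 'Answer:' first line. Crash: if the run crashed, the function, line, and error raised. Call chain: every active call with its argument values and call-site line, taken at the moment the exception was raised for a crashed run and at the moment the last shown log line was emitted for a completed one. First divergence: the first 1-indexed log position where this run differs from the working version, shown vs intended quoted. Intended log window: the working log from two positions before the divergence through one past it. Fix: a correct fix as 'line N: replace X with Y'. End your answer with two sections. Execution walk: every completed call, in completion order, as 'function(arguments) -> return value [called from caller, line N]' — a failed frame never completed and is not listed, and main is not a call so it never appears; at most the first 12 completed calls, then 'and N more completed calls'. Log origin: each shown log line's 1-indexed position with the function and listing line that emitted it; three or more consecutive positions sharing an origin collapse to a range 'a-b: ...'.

Answer: the defect is in trim_outliers at line 5.
The tell: Position 6 is the first bad log line: 'descend: n=9 acc=8' should read 'descend: n=7 acc=8'.
Crash: trim_outliers, line 5, RecursionError.
Call chain: main -> pack_ledger([-4, -5, -1, -5, 1, 8]) (called at line 32) -> trim_outliers(8, 0) (called at line 20) -> trim_outliers(9, 8) (called at line 5) ×21.
First divergence: position 6 — shown 'descend: n=9 acc=8', intended 'descend: n=7 acc=8'.
Intended log window:
  4: stage values: 8 and 8
  5: descend: n=8 acc=0
  6: descend: n=7 acc=8
  7: descend: n=6 acc=15
Execution walk:
  shape_report([-4, -5, -1, -5, 1, 8]) -> 8  [called from pack_ledger, line 17]
Log line origins:
  1: from main, line 31
  2: from pack_ledger, line 16
  3: from shape_report, line 12
  4: from pack_ledger, line 19
  5-26: from trim_outliers, line 4
A correct fix: line 5: replace `-1` with `1`.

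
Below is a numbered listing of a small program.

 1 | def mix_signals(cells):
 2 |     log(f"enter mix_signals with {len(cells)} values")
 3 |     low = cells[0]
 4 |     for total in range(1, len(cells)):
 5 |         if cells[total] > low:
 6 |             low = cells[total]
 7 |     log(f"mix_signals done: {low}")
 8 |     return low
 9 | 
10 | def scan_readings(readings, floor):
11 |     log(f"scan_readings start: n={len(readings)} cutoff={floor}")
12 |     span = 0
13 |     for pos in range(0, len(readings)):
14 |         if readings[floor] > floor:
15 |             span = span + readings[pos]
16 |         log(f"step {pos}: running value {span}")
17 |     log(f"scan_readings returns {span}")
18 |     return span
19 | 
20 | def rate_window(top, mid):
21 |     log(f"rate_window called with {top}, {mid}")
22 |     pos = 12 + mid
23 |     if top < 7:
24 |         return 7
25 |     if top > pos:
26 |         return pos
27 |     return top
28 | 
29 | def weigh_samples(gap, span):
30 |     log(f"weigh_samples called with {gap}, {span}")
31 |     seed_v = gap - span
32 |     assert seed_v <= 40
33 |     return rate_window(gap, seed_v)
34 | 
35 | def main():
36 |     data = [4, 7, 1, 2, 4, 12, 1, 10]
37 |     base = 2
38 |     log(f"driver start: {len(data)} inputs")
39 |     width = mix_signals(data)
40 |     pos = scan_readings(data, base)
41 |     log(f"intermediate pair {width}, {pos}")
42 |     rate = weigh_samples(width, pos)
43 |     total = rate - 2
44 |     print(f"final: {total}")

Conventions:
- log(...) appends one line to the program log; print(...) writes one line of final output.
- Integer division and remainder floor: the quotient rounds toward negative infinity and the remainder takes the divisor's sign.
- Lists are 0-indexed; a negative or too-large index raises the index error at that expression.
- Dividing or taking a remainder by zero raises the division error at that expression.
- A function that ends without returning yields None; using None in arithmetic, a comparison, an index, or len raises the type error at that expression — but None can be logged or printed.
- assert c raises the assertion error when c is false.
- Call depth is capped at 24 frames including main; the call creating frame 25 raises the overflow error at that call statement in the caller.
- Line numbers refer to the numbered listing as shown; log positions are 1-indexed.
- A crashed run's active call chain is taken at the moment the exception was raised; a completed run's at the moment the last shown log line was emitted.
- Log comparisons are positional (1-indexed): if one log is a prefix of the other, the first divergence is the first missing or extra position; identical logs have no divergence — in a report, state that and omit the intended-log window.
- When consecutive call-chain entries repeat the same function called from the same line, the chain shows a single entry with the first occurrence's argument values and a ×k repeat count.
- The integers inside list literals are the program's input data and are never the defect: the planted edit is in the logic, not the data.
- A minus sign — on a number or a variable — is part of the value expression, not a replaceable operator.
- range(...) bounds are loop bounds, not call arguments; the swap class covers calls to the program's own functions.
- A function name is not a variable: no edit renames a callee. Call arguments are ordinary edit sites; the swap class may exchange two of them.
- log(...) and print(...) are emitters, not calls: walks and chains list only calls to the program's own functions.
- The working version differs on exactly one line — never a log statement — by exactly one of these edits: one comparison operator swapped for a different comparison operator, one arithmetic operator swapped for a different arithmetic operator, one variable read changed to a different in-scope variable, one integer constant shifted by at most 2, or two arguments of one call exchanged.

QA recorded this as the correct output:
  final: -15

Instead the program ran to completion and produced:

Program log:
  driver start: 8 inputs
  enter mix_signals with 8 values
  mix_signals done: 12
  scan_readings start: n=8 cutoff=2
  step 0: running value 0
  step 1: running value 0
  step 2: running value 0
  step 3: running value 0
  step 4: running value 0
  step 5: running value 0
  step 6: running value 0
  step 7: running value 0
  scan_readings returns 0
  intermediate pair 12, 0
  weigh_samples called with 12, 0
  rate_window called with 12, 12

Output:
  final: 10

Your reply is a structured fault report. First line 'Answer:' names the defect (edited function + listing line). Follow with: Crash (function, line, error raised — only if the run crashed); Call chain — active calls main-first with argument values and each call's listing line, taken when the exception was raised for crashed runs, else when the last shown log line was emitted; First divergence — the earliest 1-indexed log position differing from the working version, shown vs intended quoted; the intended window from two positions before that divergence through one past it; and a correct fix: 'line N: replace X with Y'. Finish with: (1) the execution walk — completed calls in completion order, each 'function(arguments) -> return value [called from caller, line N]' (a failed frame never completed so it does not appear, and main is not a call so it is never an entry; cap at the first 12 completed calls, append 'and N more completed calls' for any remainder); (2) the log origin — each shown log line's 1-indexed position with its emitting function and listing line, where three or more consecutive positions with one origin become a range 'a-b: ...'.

Answer: the defect is in scan_readings at line 14.
Core observation: Log line 5 is where behavior first shows: 'step 0: running value 0' appears instead of 'step 0: running value 4'.
Call chain: main -> weigh_samples(12, 0) (called at line 42) -> rate_window(12, 12) (called at line 33).
First divergence: at position 5 the run shows 'step 0: running value 0' where the working version logs 'step 0: running value 4'.
Intended log window:
  3: mix_signals done: 12
  4: scan_readings start: n=8 cutoff=2
  5: step 0: running value 4
  6: step 1: running value 11
Execution walk:
  mix_signals([4, 7, 1, 2, 4, 12, 1, 10]) -> 12  [called from main, line 39]
  scan_readings([4, 7, 1, 2, 4, 12, 1, 10], 2) -> 0  [called from main, line 40]
  rate_window(12, 12) -> 12  [called from weigh_samples, line 33]
  weigh_samples(12, 0) -> 12  [called from main, line 42]
Log origin:
  1 — main, line 38
  2 — mix_signals, line 2
  3 — mix_signals, line 7
  4 — scan_readings, line 11
  5-12 — scan_readings, line 16
  13 — scan_readings, line 17
  14 — main, line 41
  15 — weigh_samples, line 30
  16 — rate_window, line 21
A correct fix: line 14: replace `readings[floor]` with `readings[pos]`.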